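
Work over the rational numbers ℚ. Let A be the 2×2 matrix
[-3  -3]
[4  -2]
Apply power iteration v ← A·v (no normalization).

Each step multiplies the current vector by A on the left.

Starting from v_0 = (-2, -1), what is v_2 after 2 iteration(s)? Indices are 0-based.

v_0 = (-2, -1).
v_1 = A·v_0 = (9, -6).
v_2 = A·v_1 = (-9, 48).

v_2 = (-9, 48)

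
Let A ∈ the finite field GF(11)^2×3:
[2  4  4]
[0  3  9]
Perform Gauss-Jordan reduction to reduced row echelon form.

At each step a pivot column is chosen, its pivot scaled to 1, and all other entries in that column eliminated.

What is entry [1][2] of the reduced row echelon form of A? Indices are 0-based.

[1] R0 /= 2  ⇒  (1, 2, 2)
[2] R1 /= 3  ⇒  (0, 1, 3)
     R0 -= 2·R1  ⇒  (1, 0, 7)

M[1][2] = 3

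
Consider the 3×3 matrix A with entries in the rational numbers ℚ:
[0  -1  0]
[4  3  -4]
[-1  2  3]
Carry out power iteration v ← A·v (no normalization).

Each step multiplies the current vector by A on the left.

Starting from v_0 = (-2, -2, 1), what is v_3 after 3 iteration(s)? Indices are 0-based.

v_0 = (-2, -2, 1).
v_1 = A·v_0 = (2, -18, 1).
v_2 = A·v_1 = (18, -50, -35).
v_3 = A·v_2 = (50, 62, -223).

v_3 = (50, 62, -223)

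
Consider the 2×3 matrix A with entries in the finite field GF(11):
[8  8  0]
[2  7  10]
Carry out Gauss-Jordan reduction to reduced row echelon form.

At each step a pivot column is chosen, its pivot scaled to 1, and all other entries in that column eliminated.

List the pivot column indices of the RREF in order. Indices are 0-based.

pivot columns: 0, 1

step 1: normalize row 0 (÷8) = (1, 1, 0)
  row 1: subtract 2×row0 = (0, 5, 10)
step 2: normalize row 1 (÷5) = (0, 1, 2)
  row 0: subtract 1×row1 = (1, 0, 9)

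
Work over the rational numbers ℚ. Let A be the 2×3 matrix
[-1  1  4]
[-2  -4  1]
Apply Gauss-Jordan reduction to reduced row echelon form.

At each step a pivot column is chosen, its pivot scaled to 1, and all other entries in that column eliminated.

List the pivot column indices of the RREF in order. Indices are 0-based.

pivot columns: 0, 1

step 1: normalize row 0 (÷-1) = (1, -1, -4)
  row 1: subtract -2×row0 = (0, -6, -7)
step 2: normalize row 1 (÷-6) = (0, 1, 7/6)
  row 0: subtract -1×row1 = (1, 0, -17/6)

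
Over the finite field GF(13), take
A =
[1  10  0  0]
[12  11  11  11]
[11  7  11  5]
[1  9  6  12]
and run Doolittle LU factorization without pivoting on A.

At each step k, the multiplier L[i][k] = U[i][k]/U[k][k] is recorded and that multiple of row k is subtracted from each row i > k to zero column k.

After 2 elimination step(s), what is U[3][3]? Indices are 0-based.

k=0: U[0][0]=1
  eliminate (1,0): mult=12, new row 1: (0, 8, 11, 11); set L[1][0]=12
  eliminate (2,0): mult=11, new row 2: (0, 1, 11, 5); set L[2][0]=11
  eliminate (3,0): mult=1, new row 3: (0, 12, 6, 12); set L[3][0]=1
k=1: U[1][1]=8
  eliminate (2,1): mult=5, new row 2: (0, 0, 8, 2); set L[2][1]=5
  eliminate (3,1): mult=8, new row 3: (0, 0, 9, 2); set L[3][1]=8

U[3][3] = 2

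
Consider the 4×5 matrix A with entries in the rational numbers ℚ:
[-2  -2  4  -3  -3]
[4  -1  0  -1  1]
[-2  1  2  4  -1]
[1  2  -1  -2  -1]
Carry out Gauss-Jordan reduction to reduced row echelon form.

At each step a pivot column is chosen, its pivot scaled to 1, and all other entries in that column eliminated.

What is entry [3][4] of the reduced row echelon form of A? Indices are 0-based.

M[3][4] = 12/35

[1] R0 /= -2  ⇒  (1, 1, -2, 3/2, 3/2)
     R1 -= 4·R0  ⇒  (0, -5, 8, -7, -5)
     R2 -= -2·R0  ⇒  (0, 3, -2, 7, 2)
     R3 -= 1·R0  ⇒  (0, 1, 1, -7/2, -5/2)
[2] R1 /= -5  ⇒  (0, 1, -8/5, 7/5, 1)
     R0 -= 1·R1  ⇒  (1, 0, -2/5, 1/10, 1/2)
     R2 -= 3·R1  ⇒  (0, 0, 14/5, 14/5, -1)
     R3 -= 1·R1  ⇒  (0, 0, 13/5, -49/10, -7/2)
[3] R2 /= 14/5  ⇒  (0, 0, 1, 1, -5/14)
     R0 -= -2/5·R2  ⇒  (1, 0, 0, 1/2, 5/14)
     R1 -= -8/5·R2  ⇒  (0, 1, 0, 3, 3/7)
     R3 -= 13/5·R2  ⇒  (0, 0, 0, -15/2, -18/7)
[4] R3 /= -15/2  ⇒  (0, 0, 0, 1, 12/35)
     R0 -= 1/2·R3  ⇒  (1, 0, 0, 0, 13/70)
     R1 -= 3·R3  ⇒  (0, 1, 0, 0, -3/5)
     R2 -= 1·R3  ⇒  (0, 0, 1, 0, -7/10)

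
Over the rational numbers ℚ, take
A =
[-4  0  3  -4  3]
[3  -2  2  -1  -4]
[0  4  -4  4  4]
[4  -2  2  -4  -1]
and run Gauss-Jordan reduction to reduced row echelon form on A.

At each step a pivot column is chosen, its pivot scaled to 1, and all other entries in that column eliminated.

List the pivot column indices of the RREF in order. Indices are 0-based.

pivot columns: 0, 1, 2, 3

step 1: normalize row 0 (÷-4) = (1, 0, -3/4, 1, -3/4)
  row 1: subtract 3×row0 = (0, -2, 17/4, -4, -7/4)
  row 3: subtract 4×row0 = (0, -2, 5, -8, 2)
step 2: normalize row 1 (÷-2) = (0, 1, -17/8, 2, 7/8)
  row 2: subtract 4×row1 = (0, 0, 9/2, -4, 1/2)
  row 3: subtract -2×row1 = (0, 0, 3/4, -4, 15/4)
step 3: normalize row 2 (÷9/2) = (0, 0, 1, -8/9, 1/9)
  row 0: subtract -3/4×row2 = (1, 0, 0, 1/3, -2/3)
  row 1: subtract -17/8×row2 = (0, 1, 0, 1/9, 10/9)
  row 3: subtract 3/4×row2 = (0, 0, 0, -10/3, 11/3)
step 4: normalize row 3 (÷-10/3) = (0, 0, 0, 1, -11/10)
  row 0: subtract 1/3×row3 = (1, 0, 0, 0, -3/10)
  row 1: subtract 1/9×row3 = (0, 1, 0, 0, 37/30)
  row 2: subtract -8/9×row3 = (0, 0, 1, 0, -13/15)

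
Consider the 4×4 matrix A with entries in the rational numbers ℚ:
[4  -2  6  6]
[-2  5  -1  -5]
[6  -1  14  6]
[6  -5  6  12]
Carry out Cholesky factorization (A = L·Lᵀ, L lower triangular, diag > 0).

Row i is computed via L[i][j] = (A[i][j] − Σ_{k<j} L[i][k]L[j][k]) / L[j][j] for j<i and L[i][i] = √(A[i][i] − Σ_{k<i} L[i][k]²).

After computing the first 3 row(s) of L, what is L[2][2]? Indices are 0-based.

L[2][2] = 2

Step 1: L[0][0] = √(4) = 2.
  L[1][0] = (-2) / L[0][0] = -1.
Step 2: L[1][1] = √(4) = 2.
  L[2][0] = (6) / L[0][0] = 3.
  L[2][1] = (2) / L[1][1] = 1.
Step 3: L[2][2] = √(4) = 2.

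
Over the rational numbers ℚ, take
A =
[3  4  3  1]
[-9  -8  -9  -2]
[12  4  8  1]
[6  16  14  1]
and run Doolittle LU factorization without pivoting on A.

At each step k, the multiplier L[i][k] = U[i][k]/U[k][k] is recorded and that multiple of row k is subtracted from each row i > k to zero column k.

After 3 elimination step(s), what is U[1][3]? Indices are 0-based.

U[1][3] = 1

k=0: U[0][0]=3
  eliminate (1,0): mult=-3, new row 1: (0, 4, 0, 1); set L[1][0]=-3
  eliminate (2,0): mult=4, new row 2: (0, -12, -4, -3); set L[2][0]=4
  eliminate (3,0): mult=2, new row 3: (0, 8, 8, -1); set L[3][0]=2
k=1: U[1][1]=4
  eliminate (2,1): mult=-3, new row 2: (0, 0, -4, 0); set L[2][1]=-3
  eliminate (3,1): mult=2, new row 3: (0, 0, 8, -3); set L[3][1]=2
k=2: U[2][2]=-4
  eliminate (3,2): mult=-2, new row 3: (0, 0, 0, -3); set L[3][2]=-2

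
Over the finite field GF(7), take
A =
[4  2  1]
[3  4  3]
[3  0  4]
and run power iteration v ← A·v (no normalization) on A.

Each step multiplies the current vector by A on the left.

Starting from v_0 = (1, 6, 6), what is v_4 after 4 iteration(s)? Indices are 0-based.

v_0 = (1, 6, 6).
v_1 = A·v_0 = (1, 3, 6).
v_2 = A·v_1 = (2, 5, 6).
v_3 = A·v_2 = (3, 2, 2).
v_4 = A·v_3 = (4, 2, 3).

v_4 = (4, 2, 3)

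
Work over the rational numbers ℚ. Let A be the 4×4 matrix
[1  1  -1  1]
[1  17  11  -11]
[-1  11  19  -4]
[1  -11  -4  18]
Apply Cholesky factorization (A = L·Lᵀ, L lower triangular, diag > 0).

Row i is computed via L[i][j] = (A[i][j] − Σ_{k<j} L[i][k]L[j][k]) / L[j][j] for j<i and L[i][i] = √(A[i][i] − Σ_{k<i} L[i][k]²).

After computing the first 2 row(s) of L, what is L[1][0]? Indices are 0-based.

L[1][0] = 1

Step 1: L[0][0] = √(1) = 1.
  L[1][0] = (1) / L[0][0] = 1.
Step 2: L[1][1] = √(16) = 4.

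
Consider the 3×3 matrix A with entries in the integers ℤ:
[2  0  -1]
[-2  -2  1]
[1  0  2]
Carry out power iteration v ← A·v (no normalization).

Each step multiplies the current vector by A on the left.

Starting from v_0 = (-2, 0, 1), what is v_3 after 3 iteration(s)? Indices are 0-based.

v_3 = (-15, 15, -20)

v_0 = (-2, 0, 1).
v_1 = A·v_0 = (-5, 5, 0).
v_2 = A·v_1 = (-10, 0, -5).
v_3 = A·v_2 = (-15, 15, -20).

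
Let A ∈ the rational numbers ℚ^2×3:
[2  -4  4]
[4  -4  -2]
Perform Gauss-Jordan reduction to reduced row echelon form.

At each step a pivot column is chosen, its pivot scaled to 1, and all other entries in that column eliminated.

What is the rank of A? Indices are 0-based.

step 1: normalize row 0 (÷2) = (1, -2, 2)
  row 1: subtract 4×row0 = (0, 4, -10)
step 2: normalize row 1 (÷4) = (0, 1, -5/2)
  row 0: subtract -2×row1 = (1, 0, -3)

rank = 2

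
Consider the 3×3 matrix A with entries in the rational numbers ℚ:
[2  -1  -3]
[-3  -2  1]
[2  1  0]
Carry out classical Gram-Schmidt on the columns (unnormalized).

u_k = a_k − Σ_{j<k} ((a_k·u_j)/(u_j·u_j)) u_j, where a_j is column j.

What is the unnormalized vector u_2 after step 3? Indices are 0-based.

u_2 = (-7/66, 14/33, 49/66)

Step 1: u_0 = a_0 = (2, -3, 2).
Step 2: u_1 = a_1 − (6/17)·u_0 = (-29/17, -16/17, 5/17).
Step 3: u_2 = a_2 − (-9/17)·u_0 − (71/66)·u_1 = (-7/66, 14/33, 49/66).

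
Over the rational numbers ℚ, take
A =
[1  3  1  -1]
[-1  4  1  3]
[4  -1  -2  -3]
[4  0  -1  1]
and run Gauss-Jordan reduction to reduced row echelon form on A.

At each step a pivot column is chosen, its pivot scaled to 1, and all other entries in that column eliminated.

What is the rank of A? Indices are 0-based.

rank = 4

pivot(0,0)=1: scale R0 → (1, 3, 1, -1)
  clear (1,0): R1 −= (-1)R0 → (0, 7, 2, 2)
  clear (2,0): R2 −= (4)R0 → (0, -13, -6, 1)
  clear (3,0): R3 −= (4)R0 → (0, -12, -5, 5)
pivot(1,1)=7: scale R1 → (0, 1, 2/7, 2/7)
  clear (0,1): R0 −= (3)R1 → (1, 0, 1/7, -13/7)
  clear (2,1): R2 −= (-13)R1 → (0, 0, -16/7, 33/7)
  clear (3,1): R3 −= (-12)R1 → (0, 0, -11/7, 59/7)
pivot(2,2)=-16/7: scale R2 → (0, 0, 1, -33/16)
  clear (0,2): R0 −= (1/7)R2 → (1, 0, 0, -25/16)
  clear (1,2): R1 −= (2/7)R2 → (0, 1, 0, 7/8)
  clear (3,2): R3 −= (-11/7)R2 → (0, 0, 0, 83/16)
pivot(3,3)=83/16: scale R3 → (0, 0, 0, 1)
  clear (0,3): R0 −= (-25/16)R3 → (1, 0, 0, 0)
  clear (1,3): R1 −= (7/8)R3 → (0, 1, 0, 0)
  clear (2,3): R2 −= (-33/16)R3 → (0, 0, 1, 0)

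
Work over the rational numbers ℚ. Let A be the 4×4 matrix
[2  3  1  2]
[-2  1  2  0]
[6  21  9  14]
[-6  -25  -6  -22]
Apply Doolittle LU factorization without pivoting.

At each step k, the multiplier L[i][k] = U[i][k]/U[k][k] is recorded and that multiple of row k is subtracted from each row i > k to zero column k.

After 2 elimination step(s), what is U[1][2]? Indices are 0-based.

k=0: U[0][0]=2
  eliminate (1,0): mult=-1, new row 1: (0, 4, 3, 2); set L[1][0]=-1
  eliminate (2,0): mult=3, new row 2: (0, 12, 6, 8); set L[2][0]=3
  eliminate (3,0): mult=-3, new row 3: (0, -16, -3, -16); set L[3][0]=-3
k=1: U[1][1]=4
  eliminate (2,1): mult=3, new row 2: (0, 0, -3, 2); set L[2][1]=3
  eliminate (3,1): mult=-4, new row 3: (0, 0, 9, -8); set L[3][1]=-4

U[1][2] = 3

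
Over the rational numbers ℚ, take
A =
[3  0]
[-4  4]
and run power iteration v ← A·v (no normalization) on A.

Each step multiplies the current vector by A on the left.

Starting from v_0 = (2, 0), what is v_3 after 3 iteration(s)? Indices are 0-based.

v_3 = (54, -296)

v_0 = (2, 0).
v_1 = A·v_0 = (6, -8).
v_2 = A·v_1 = (18, -56).
v_3 = A·v_2 = (54, -296).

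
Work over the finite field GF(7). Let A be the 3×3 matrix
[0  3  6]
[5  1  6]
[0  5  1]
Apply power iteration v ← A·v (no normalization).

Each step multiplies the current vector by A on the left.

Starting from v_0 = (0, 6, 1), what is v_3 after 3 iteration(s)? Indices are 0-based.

v_3 = (2, 0, 1)

v_0 = (0, 6, 1).
v_1 = A·v_0 = (3, 5, 3).
v_2 = A·v_1 = (5, 3, 0).
v_3 = A·v_2 = (2, 0, 1).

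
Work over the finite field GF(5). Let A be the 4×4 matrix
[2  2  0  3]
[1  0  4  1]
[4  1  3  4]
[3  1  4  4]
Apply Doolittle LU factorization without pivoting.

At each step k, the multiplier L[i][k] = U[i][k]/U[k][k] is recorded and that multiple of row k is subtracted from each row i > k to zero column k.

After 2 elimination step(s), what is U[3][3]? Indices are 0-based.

Step 1: pivot at (0,0) is 2.
  row1 ← row1 − (3)·row0  ⇒  L[1][0]=3, U row1=(0, 4, 4, 2)
  row2 ← row2 − (2)·row0  ⇒  L[2][0]=2, U row2=(0, 2, 3, 3)
  row3 ← row3 − (4)·row0  ⇒  L[3][0]=4, U row3=(0, 3, 4, 2)
Step 2: pivot at (1,1) is 4.
  row2 ← row2 − (3)·row1  ⇒  L[2][1]=3, U row2=(0, 0, 1, 2)
  row3 ← row3 − (2)·row1  ⇒  L[3][1]=2, U row3=(0, 0, 1, 3)

U[3][3] = 3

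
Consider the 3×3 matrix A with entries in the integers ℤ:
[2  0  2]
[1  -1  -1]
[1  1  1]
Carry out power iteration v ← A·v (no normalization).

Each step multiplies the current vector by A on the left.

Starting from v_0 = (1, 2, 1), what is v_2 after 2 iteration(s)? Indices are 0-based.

v_0 = (1, 2, 1).
v_1 = A·v_0 = (4, -2, 4).
v_2 = A·v_1 = (16, 2, 6).

v_2 = (16, 2, 6)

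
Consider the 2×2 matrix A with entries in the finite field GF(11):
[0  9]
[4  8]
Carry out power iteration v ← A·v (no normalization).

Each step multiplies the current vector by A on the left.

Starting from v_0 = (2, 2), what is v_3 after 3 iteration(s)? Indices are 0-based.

v_3 = (0, 6)

v_0 = (2, 2).
v_1 = A·v_0 = (7, 2).
v_2 = A·v_1 = (7, 0).
v_3 = A·v_2 = (0, 6).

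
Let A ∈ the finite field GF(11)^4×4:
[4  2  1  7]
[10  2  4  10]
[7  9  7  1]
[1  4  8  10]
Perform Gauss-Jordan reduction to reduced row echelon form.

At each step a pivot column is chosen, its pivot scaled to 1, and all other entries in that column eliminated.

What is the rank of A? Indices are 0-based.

rank = 4

pivot(0,0)=4: scale R0 → (1, 6, 3, 10)
  clear (1,0): R1 −= (10)R0 → (0, 8, 7, 9)
  clear (2,0): R2 −= (7)R0 → (0, 0, 8, 8)
  clear (3,0): R3 −= (1)R0 → (0, 9, 5, 0)
pivot(1,1)=8: scale R1 → (0, 1, 5, 8)
  clear (0,1): R0 −= (6)R1 → (1, 0, 6, 6)
  clear (3,1): R3 −= (9)R1 → (0, 0, 4, 5)
pivot(2,2)=8: scale R2 → (0, 0, 1, 1)
  clear (0,2): R0 −= (6)R2 → (1, 0, 0, 0)
  clear (1,2): R1 −= (5)R2 → (0, 1, 0, 3)
  clear (3,2): R3 −= (4)R2 → (0, 0, 0, 1)
pivot(3,3)=1: scale R3 → (0, 0, 0, 1)
  clear (1,3): R1 −= (3)R3 → (0, 1, 0, 0)
  clear (2,3): R2 −= (1)R3 → (0, 0, 1, 0)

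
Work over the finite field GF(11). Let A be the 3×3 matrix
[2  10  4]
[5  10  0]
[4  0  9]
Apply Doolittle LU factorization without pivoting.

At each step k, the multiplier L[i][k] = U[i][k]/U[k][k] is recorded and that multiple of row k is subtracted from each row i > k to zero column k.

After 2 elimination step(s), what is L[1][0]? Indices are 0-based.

L[1][0] = 8

Step 1: pivot at (0,0) is 2.
  row1 ← row1 − (8)·row0  ⇒  L[1][0]=8, U row1=(0, 7, 1)
  row2 ← row2 − (2)·row0  ⇒  L[2][0]=2, U row2=(0, 2, 1)
Step 2: pivot at (1,1) is 7.
  row2 ← row2 − (5)·row1  ⇒  L[2][1]=5, U row2=(0, 0, 7)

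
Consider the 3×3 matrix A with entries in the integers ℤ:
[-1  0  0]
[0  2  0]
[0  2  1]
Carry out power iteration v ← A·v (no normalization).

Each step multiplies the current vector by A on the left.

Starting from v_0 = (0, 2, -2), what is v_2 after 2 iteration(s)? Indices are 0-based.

v_0 = (0, 2, -2).
v_1 = A·v_0 = (0, 4, 2).
v_2 = A·v_1 = (0, 8, 10).

v_2 = (0, 8, 10)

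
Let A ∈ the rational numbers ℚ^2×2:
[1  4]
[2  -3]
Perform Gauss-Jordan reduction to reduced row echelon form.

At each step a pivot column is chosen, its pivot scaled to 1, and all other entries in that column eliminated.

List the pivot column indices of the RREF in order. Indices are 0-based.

step 1: normalize row 0 (÷1) = (1, 4)
  row 1: subtract 2×row0 = (0, -11)
step 2: normalize row 1 (÷-11) = (0, 1)
  row 0: subtract 4×row1 = (1, 0)

pivot columns: 0, 1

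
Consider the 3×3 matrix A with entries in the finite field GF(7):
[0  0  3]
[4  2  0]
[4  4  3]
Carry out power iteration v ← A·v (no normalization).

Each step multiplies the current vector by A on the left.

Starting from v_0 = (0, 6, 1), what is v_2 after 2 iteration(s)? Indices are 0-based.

v_0 = (0, 6, 1).
v_1 = A·v_0 = (3, 5, 6).
v_2 = A·v_1 = (4, 1, 1).

v_2 = (4, 1, 1)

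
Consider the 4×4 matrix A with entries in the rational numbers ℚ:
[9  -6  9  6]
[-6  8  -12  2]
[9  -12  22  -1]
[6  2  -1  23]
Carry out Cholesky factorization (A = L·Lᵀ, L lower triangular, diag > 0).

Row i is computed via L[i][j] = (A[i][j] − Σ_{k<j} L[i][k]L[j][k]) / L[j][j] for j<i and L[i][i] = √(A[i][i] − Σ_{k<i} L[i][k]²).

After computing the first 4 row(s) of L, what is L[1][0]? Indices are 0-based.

L[1][0] = -2

Step 1: L[0][0] = √(9) = 3.
  L[1][0] = (-6) / L[0][0] = -2.
Step 2: L[1][1] = √(4) = 2.
  L[2][0] = (9) / L[0][0] = 3.
  L[2][1] = (-6) / L[1][1] = -3.
Step 3: L[2][2] = √(4) = 2.
  L[3][0] = (6) / L[0][0] = 2.
  L[3][1] = (6) / L[1][1] = 3.
  L[3][2] = (2) / L[2][2] = 1.
Step 4: L[3][3] = √(9) = 3.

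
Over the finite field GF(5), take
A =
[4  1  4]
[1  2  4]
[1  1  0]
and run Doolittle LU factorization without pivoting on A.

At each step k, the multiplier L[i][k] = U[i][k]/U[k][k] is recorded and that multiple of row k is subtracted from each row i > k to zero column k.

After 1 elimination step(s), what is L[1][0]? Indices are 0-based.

Step 1: pivot at (0,0) is 4.
  row1 ← row1 − (4)·row0  ⇒  L[1][0]=4, U row1=(0, 3, 3)
  row2 ← row2 − (4)·row0  ⇒  L[2][0]=4, U row2=(0, 2, 4)

L[1][0] = 4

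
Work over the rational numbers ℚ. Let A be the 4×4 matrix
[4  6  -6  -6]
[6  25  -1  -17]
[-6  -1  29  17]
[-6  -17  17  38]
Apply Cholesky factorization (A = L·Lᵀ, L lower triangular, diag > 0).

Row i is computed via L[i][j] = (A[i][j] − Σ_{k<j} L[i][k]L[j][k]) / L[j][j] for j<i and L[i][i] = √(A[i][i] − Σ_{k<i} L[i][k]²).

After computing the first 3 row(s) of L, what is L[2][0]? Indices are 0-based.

L[2][0] = -3

Step 1: L[0][0] = √(4) = 2.
  L[1][0] = (6) / L[0][0] = 3.
Step 2: L[1][1] = √(16) = 4.
  L[2][0] = (-6) / L[0][0] = -3.
  L[2][1] = (8) / L[1][1] = 2.
Step 3: L[2][2] = √(16) = 4.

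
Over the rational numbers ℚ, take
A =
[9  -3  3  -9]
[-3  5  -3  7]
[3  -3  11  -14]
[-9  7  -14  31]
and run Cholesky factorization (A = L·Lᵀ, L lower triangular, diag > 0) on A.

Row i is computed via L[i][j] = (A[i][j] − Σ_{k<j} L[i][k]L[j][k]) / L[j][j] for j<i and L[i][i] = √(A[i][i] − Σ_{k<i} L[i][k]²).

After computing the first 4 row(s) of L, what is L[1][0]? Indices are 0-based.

L[1][0] = -1

Step 1: L[0][0] = √(9) = 3.
  L[1][0] = (-3) / L[0][0] = -1.
Step 2: L[1][1] = √(4) = 2.
  L[2][0] = (3) / L[0][0] = 1.
  L[2][1] = (-2) / L[1][1] = -1.
Step 3: L[2][2] = √(9) = 3.
  L[3][0] = (-9) / L[0][0] = -3.
  L[3][1] = (4) / L[1][1] = 2.
  L[3][2] = (-9) / L[2][2] = -3.
Step 4: L[3][3] = √(9) = 3.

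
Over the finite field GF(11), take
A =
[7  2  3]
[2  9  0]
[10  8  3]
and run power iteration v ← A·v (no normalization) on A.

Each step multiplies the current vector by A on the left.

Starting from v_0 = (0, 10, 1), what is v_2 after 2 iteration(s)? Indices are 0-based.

v_2 = (7, 9, 0)

v_0 = (0, 10, 1).
v_1 = A·v_0 = (1, 2, 6).
v_2 = A·v_1 = (7, 9, 0).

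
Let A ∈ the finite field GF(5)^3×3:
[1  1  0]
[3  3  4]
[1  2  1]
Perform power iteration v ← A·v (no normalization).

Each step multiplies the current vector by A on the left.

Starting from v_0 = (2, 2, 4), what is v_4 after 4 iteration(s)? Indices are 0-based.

v_0 = (2, 2, 4).
v_1 = A·v_0 = (4, 3, 0).
v_2 = A·v_1 = (2, 1, 0).
v_3 = A·v_2 = (3, 4, 4).
v_4 = A·v_3 = (2, 2, 0).

v_4 = (2, 2, 0)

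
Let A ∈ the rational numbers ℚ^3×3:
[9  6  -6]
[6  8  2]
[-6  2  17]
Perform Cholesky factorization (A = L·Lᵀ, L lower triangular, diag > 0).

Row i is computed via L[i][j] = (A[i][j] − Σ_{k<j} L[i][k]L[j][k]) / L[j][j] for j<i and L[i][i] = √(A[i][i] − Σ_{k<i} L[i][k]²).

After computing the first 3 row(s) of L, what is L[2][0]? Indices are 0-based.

Step 1: L[0][0] = √(9) = 3.
  L[1][0] = (6) / L[0][0] = 2.
Step 2: L[1][1] = √(4) = 2.
  L[2][0] = (-6) / L[0][0] = -2.
  L[2][1] = (6) / L[1][1] = 3.
Step 3: L[2][2] = √(4) = 2.

L[2][0] = -2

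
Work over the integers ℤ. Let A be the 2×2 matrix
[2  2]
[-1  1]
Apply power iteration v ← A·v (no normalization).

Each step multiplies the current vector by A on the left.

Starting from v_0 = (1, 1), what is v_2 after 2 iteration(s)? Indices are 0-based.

v_0 = (1, 1).
v_1 = A·v_0 = (4, 0).
v_2 = A·v_1 = (8, -4).

v_2 = (8, -4)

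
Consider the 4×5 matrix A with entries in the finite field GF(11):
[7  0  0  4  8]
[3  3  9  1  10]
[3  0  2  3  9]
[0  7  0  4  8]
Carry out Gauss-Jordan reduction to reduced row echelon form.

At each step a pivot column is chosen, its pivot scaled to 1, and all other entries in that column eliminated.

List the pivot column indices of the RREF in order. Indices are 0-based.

pivot(0,0)=7: scale R0 → (1, 0, 0, 10, 9)
  clear (1,0): R1 −= (3)R0 → (0, 3, 9, 4, 5)
  clear (2,0): R2 −= (3)R0 → (0, 0, 2, 6, 4)
pivot(1,1)=3: scale R1 → (0, 1, 3, 5, 9)
  clear (3,1): R3 −= (7)R1 → (0, 0, 1, 2, 0)
pivot(2,2)=2: scale R2 → (0, 0, 1, 3, 2)
  clear (1,2): R1 −= (3)R2 → (0, 1, 0, 7, 3)
  clear (3,2): R3 −= (1)R2 → (0, 0, 0, 10, 9)
pivot(3,3)=10: scale R3 → (0, 0, 0, 1, 2)
  clear (0,3): R0 −= (10)R3 → (1, 0, 0, 0, 0)
  clear (1,3): R1 −= (7)R3 → (0, 1, 0, 0, 0)
  clear (2,3): R2 −= (3)R3 → (0, 0, 1, 0, 7)

pivot columns: 0, 1, 2, 3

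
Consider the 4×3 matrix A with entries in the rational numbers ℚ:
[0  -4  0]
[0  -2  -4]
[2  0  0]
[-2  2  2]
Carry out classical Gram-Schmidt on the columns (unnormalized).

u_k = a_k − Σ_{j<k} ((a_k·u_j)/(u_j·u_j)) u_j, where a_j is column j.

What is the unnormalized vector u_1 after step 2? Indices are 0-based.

u_1 = (-4, -2, 1, 1)

Step 1: u_0 = a_0 = (0, 0, 2, -2).
Step 2: u_1 = a_1 − (-1/2)·u_0 = (-4, -2, 1, 1).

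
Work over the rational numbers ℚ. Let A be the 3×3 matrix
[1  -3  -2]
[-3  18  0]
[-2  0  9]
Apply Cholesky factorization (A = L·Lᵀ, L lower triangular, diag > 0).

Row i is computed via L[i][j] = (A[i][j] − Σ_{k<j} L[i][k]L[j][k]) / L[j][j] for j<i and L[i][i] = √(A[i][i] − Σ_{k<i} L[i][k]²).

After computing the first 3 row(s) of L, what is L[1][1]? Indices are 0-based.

L[1][1] = 3

Step 1: L[0][0] = √(1) = 1.
  L[1][0] = (-3) / L[0][0] = -3.
Step 2: L[1][1] = √(9) = 3.
  L[2][0] = (-2) / L[0][0] = -2.
  L[2][1] = (-6) / L[1][1] = -2.
Step 3: L[2][2] = √(1) = 1.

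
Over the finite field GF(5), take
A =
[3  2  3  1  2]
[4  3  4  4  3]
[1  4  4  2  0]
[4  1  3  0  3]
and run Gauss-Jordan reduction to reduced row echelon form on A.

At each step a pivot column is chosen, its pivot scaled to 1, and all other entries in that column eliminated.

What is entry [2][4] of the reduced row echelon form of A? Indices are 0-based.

pivot(0,0)=3: scale R0 → (1, 4, 1, 2, 4)
  clear (1,0): R1 −= (4)R0 → (0, 2, 0, 1, 2)
  clear (2,0): R2 −= (1)R0 → (0, 0, 3, 0, 1)
  clear (3,0): R3 −= (4)R0 → (0, 0, 4, 2, 2)
pivot(1,1)=2: scale R1 → (0, 1, 0, 3, 1)
  clear (0,1): R0 −= (4)R1 → (1, 0, 1, 0, 0)
pivot(2,2)=3: scale R2 → (0, 0, 1, 0, 2)
  clear (0,2): R0 −= (1)R2 → (1, 0, 0, 0, 3)
  clear (3,2): R3 −= (4)R2 → (0, 0, 0, 2, 4)
pivot(3,3)=2: scale R3 → (0, 0, 0, 1, 2)
  clear (1,3): R1 −= (3)R3 → (0, 1, 0, 0, 0)

M[2][4] = 2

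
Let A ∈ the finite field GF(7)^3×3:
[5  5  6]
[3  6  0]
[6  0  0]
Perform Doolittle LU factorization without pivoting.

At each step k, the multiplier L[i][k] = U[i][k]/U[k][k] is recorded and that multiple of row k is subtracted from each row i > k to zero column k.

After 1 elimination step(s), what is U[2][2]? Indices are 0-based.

U[2][2] = 4

[col 0] pivot 5
  R1 -= 2*R0 → (0, 3, 2)  (L[1][0] := 2)
  R2 -= 4*R0 → (0, 1, 4)  (L[2][0] := 4)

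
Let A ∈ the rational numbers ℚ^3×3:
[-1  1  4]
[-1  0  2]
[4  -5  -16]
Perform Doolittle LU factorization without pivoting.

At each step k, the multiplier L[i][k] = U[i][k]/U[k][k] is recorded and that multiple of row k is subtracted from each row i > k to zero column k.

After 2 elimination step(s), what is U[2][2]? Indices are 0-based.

Step 1: pivot at (0,0) is -1.
  row1 ← row1 − (1)·row0  ⇒  L[1][0]=1, U row1=(0, -1, -2)
  row2 ← row2 − (-4)·row0  ⇒  L[2][0]=-4, U row2=(0, -1, 0)
Step 2: pivot at (1,1) is -1.
  row2 ← row2 − (1)·row1  ⇒  L[2][1]=1, U row2=(0, 0, 2)

U[2][2] = 2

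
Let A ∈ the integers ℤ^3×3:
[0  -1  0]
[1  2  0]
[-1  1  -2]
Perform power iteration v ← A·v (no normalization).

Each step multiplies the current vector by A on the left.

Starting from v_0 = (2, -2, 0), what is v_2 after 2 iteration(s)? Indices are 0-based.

v_0 = (2, -2, 0).
v_1 = A·v_0 = (2, -2, -4).
v_2 = A·v_1 = (2, -2, 4).

v_2 = (2, -2, 4)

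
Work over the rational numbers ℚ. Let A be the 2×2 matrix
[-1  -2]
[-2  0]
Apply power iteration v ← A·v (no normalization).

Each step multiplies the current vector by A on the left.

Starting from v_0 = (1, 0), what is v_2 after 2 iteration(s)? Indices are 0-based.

v_0 = (1, 0).
v_1 = A·v_0 = (-1, -2).
v_2 = A·v_1 = (5, 2).

v_2 = (5, 2)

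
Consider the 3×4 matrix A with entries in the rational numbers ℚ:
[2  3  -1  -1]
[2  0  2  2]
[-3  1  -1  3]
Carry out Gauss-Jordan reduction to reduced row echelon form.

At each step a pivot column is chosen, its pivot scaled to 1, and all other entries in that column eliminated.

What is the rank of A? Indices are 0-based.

step 1: normalize row 0 (÷2) = (1, 3/2, -1/2, -1/2)
  row 1: subtract 2×row0 = (0, -3, 3, 3)
  row 2: subtract -3×row0 = (0, 11/2, -5/2, 3/2)
step 2: normalize row 1 (÷-3) = (0, 1, -1, -1)
  row 0: subtract 3/2×row1 = (1, 0, 1, 1)
  row 2: subtract 11/2×row1 = (0, 0, 3, 7)
step 3: normalize row 2 (÷3) = (0, 0, 1, 7/3)
  row 0: subtract 1×row2 = (1, 0, 0, -4/3)
  row 1: subtract -1×row2 = (0, 1, 0, 4/3)

rank = 3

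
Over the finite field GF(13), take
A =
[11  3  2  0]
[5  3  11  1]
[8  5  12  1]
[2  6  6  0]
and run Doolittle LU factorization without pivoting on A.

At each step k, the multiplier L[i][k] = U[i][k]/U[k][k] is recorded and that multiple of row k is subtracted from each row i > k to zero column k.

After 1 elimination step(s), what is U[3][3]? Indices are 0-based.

U[3][3] = 0

k=0: U[0][0]=11
  eliminate (1,0): mult=4, new row 1: (0, 4, 3, 1); set L[1][0]=4
  eliminate (2,0): mult=9, new row 2: (0, 4, 7, 1); set L[2][0]=9
  eliminate (3,0): mult=12, new row 3: (0, 9, 8, 0); set L[3][0]=12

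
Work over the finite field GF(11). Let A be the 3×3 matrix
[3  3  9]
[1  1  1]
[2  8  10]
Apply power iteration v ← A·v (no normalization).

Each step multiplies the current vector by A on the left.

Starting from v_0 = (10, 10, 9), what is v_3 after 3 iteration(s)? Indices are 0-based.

v_0 = (10, 10, 9).
v_1 = A·v_0 = (9, 7, 3).
v_2 = A·v_1 = (9, 8, 5).
v_3 = A·v_2 = (8, 0, 0).

v_3 = (8, 0, 0)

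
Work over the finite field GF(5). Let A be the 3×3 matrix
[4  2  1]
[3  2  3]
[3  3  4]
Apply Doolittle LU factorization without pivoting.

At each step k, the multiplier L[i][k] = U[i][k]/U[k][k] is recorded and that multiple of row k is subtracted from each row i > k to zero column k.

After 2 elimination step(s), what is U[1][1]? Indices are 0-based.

[col 0] pivot 4
  R1 -= 2*R0 → (0, 3, 1)  (L[1][0] := 2)
  R2 -= 2*R0 → (0, 4, 2)  (L[2][0] := 2)
[col 1] pivot 3
  R2 -= 3*R1 → (0, 0, 4)  (L[2][1] := 3)

U[1][1] = 3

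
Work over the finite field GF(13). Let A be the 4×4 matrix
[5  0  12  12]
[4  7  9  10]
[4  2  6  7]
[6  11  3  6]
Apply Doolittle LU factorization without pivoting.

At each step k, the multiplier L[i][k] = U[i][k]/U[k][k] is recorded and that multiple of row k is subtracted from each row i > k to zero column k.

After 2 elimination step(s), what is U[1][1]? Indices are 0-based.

U[1][1] = 7

Step 1: pivot at (0,0) is 5.
  row1 ← row1 − (6)·row0  ⇒  L[1][0]=6, U row1=(0, 7, 2, 3)
  row2 ← row2 − (6)·row0  ⇒  L[2][0]=6, U row2=(0, 2, 12, 0)
  row3 ← row3 − (9)·row0  ⇒  L[3][0]=9, U row3=(0, 11, 12, 2)
Step 2: pivot at (1,1) is 7.
  row2 ← row2 − (4)·row1  ⇒  L[2][1]=4, U row2=(0, 0, 4, 1)
  row3 ← row3 − (9)·row1  ⇒  L[3][1]=9, U row3=(0, 0, 7, 1)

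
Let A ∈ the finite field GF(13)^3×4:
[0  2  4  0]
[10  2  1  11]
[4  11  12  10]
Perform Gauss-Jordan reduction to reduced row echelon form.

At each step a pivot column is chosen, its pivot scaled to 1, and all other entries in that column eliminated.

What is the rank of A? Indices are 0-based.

rank = 3

[1] R0 <-> R1
[1] R0 /= 10  ⇒  (1, 8, 4, 5)
     R2 -= 4·R0  ⇒  (0, 5, 9, 3)
[2] R1 /= 2  ⇒  (0, 1, 2, 0)
     R0 -= 8·R1  ⇒  (1, 0, 1, 5)
     R2 -= 5·R1  ⇒  (0, 0, 12, 3)
[3] R2 /= 12  ⇒  (0, 0, 1, 10)
     R0 -= 1·R2  ⇒  (1, 0, 0, 8)
     R1 -= 2·R2  ⇒  (0, 1, 0, 6)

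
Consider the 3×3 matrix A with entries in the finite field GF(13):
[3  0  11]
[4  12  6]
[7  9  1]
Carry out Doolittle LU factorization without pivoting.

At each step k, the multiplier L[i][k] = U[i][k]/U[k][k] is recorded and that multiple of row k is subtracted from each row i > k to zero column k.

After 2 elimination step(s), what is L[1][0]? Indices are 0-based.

L[1][0] = 10

k=0: U[0][0]=3
  eliminate (1,0): mult=10, new row 1: (0, 12, 0); set L[1][0]=10
  eliminate (2,0): mult=11, new row 2: (0, 9, 10); set L[2][0]=11
k=1: U[1][1]=12
  eliminate (2,1): mult=4, new row 2: (0, 0, 10); set L[2][1]=4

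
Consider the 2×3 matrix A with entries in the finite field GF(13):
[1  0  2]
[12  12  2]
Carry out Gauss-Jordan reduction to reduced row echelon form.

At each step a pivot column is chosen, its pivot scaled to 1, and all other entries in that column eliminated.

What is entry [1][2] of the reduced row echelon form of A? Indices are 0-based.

M[1][2] = 9

[1] R0 /= 1  ⇒  (1, 0, 2)
     R1 -= 12·R0  ⇒  (0, 12, 4)
[2] R1 /= 12  ⇒  (0, 1, 9)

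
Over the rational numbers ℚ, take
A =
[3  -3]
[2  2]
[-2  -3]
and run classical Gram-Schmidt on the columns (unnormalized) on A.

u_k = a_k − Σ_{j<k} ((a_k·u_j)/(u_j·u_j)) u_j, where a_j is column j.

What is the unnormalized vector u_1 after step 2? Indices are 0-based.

Step 1: u_0 = a_0 = (3, 2, -2).
Step 2: u_1 = a_1 − (1/17)·u_0 = (-54/17, 32/17, -49/17).

u_1 = (-54/17, 32/17, -49/17)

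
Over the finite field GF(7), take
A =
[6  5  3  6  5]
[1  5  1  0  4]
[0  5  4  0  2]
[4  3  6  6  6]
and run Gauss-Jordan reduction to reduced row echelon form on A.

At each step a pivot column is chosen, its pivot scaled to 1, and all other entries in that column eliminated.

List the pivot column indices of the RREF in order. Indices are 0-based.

pivot columns: 0, 1, 2, 4

step 1: normalize row 0 (÷6) = (1, 2, 4, 1, 2)
  row 1: subtract 1×row0 = (0, 3, 4, 6, 2)
  row 3: subtract 4×row0 = (0, 2, 4, 2, 5)
step 2: normalize row 1 (÷3) = (0, 1, 6, 2, 3)
  row 0: subtract 2×row1 = (1, 0, 6, 4, 3)
  row 2: subtract 5×row1 = (0, 0, 2, 4, 1)
  row 3: subtract 2×row1 = (0, 0, 6, 5, 6)
step 3: normalize row 2 (÷2) = (0, 0, 1, 2, 4)
  row 0: subtract 6×row2 = (1, 0, 0, 6, 0)
  row 1: subtract 6×row2 = (0, 1, 0, 4, 0)
  row 3: subtract 6×row2 = (0, 0, 0, 0, 3)
skip col 3 (zero from row 3)
step 4: normalize row 3 (÷3) = (0, 0, 0, 0, 1)
  row 2: subtract 4×row3 = (0, 0, 1, 2, 0)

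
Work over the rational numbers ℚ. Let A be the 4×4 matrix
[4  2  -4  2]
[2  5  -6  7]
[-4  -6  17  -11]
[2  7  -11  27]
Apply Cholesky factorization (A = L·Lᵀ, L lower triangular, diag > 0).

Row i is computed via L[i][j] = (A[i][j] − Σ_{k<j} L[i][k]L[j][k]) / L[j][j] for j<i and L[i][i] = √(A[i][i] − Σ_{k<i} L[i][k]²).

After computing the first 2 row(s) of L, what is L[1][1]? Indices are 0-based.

L[1][1] = 2

Step 1: L[0][0] = √(4) = 2.
  L[1][0] = (2) / L[0][0] = 1.
Step 2: L[1][1] = √(4) = 2.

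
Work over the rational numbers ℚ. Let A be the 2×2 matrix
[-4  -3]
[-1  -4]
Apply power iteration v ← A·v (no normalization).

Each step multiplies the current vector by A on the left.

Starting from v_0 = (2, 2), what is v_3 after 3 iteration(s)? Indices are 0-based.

v_3 = (-506, -302)

v_0 = (2, 2).
v_1 = A·v_0 = (-14, -10).
v_2 = A·v_1 = (86, 54).
v_3 = A·v_2 = (-506, -302).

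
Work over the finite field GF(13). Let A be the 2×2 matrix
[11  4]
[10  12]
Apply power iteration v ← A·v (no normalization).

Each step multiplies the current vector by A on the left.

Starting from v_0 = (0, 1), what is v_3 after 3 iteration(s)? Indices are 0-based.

v_3 = (6, 8)

v_0 = (0, 1).
v_1 = A·v_0 = (4, 12).
v_2 = A·v_1 = (1, 2).
v_3 = A·v_2 = (6, 8).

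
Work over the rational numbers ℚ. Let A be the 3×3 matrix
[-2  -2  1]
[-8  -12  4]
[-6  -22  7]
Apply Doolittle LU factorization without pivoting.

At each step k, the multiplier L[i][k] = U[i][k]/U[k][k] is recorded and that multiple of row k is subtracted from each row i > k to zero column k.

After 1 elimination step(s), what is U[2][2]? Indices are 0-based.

U[2][2] = 4

[col 0] pivot -2
  R1 -= 4*R0 → (0, -4, 0)  (L[1][0] := 4)
  R2 -= 3*R0 → (0, -16, 4)  (L[2][0] := 3)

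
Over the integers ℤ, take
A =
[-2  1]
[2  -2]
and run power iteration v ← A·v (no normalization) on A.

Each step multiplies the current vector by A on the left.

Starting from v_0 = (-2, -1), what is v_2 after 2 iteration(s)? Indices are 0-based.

v_2 = (-8, 10)

v_0 = (-2, -1).
v_1 = A·v_0 = (3, -2).
v_2 = A·v_1 = (-8, 10).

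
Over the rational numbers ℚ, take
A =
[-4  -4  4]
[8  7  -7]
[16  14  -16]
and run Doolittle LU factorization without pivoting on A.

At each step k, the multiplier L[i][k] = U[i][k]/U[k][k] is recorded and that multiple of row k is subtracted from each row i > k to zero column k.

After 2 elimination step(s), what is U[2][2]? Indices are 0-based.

k=0: U[0][0]=-4
  eliminate (1,0): mult=-2, new row 1: (0, -1, 1); set L[1][0]=-2
  eliminate (2,0): mult=-4, new row 2: (0, -2, 0); set L[2][0]=-4
k=1: U[1][1]=-1
  eliminate (2,1): mult=2, new row 2: (0, 0, -2); set L[2][1]=2

U[2][2] = -2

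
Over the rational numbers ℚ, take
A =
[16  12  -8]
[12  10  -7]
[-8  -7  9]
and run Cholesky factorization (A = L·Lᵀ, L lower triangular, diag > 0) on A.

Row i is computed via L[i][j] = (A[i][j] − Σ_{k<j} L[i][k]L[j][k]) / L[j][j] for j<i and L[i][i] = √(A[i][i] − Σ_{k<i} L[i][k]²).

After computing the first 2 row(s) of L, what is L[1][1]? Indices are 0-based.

L[1][1] = 1

Step 1: L[0][0] = √(16) = 4.
  L[1][0] = (12) / L[0][0] = 3.
Step 2: L[1][1] = √(1) = 1.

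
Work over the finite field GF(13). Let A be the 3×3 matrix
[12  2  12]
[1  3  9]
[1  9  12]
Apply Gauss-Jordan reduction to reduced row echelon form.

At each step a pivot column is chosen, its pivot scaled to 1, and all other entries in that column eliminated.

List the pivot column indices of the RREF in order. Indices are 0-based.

[1] R0 /= 12  ⇒  (1, 11, 1)
     R1 -= 1·R0  ⇒  (0, 5, 8)
     R2 -= 1·R0  ⇒  (0, 11, 11)
[2] R1 /= 5  ⇒  (0, 1, 12)
     R0 -= 11·R1  ⇒  (1, 0, 12)
     R2 -= 11·R1  ⇒  (0, 0, 9)
[3] R2 /= 9  ⇒  (0, 0, 1)
     R0 -= 12·R2  ⇒  (1, 0, 0)
     R1 -= 12·R2  ⇒  (0, 1, 0)

pivot columns: 0, 1, 2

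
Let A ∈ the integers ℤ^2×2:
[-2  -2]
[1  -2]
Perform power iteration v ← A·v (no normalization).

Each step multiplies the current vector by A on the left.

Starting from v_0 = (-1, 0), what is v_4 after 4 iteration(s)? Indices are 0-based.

v_4 = (28, 16)

v_0 = (-1, 0).
v_1 = A·v_0 = (2, -1).
v_2 = A·v_1 = (-2, 4).
v_3 = A·v_2 = (-4, -10).
v_4 = A·v_3 = (28, 16).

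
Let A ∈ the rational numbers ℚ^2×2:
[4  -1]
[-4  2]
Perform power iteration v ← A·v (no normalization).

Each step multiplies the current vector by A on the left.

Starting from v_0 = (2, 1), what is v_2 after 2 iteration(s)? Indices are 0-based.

v_0 = (2, 1).
v_1 = A·v_0 = (7, -6).
v_2 = A·v_1 = (34, -40).

v_2 = (34, -40)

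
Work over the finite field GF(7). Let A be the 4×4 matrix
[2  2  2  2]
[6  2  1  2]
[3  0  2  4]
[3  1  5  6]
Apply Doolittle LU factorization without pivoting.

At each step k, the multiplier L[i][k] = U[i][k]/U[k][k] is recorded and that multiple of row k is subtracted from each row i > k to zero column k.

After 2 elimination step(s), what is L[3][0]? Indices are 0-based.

Step 1: pivot at (0,0) is 2.
  row1 ← row1 − (3)·row0  ⇒  L[1][0]=3, U row1=(0, 3, 2, 3)
  row2 ← row2 − (5)·row0  ⇒  L[2][0]=5, U row2=(0, 4, 6, 1)
  row3 ← row3 − (5)·row0  ⇒  L[3][0]=5, U row3=(0, 5, 2, 3)
Step 2: pivot at (1,1) is 3.
  row2 ← row2 − (6)·row1  ⇒  L[2][1]=6, U row2=(0, 0, 1, 4)
  row3 ← row3 − (4)·row1  ⇒  L[3][1]=4, U row3=(0, 0, 1, 5)

L[3][0] = 5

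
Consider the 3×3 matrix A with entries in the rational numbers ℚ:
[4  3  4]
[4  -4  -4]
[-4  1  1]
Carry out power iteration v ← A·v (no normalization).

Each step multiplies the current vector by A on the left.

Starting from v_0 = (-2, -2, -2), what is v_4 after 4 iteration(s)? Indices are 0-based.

v_0 = (-2, -2, -2).
v_1 = A·v_0 = (-22, 8, 4).
v_2 = A·v_1 = (-48, -136, 100).
v_3 = A·v_2 = (-200, -48, 156).
v_4 = A·v_3 = (-320, -1232, 908).

v_4 = (-320, -1232, 908)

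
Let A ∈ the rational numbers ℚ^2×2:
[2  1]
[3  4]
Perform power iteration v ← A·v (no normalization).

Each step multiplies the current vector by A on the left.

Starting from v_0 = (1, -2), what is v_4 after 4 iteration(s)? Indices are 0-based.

v_0 = (1, -2).
v_1 = A·v_0 = (0, -5).
v_2 = A·v_1 = (-5, -20).
v_3 = A·v_2 = (-30, -95).
v_4 = A·v_3 = (-155, -470).

v_4 = (-155, -470)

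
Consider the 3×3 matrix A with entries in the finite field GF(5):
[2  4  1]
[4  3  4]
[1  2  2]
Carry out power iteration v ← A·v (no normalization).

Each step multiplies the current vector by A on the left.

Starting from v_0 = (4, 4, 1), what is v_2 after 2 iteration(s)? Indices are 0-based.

v_0 = (4, 4, 1).
v_1 = A·v_0 = (0, 2, 4).
v_2 = A·v_1 = (2, 2, 2).

v_2 = (2, 2, 2)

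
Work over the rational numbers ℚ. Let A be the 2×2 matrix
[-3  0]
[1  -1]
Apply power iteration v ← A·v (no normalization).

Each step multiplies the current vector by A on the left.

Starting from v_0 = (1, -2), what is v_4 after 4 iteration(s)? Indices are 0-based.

v_0 = (1, -2).
v_1 = A·v_0 = (-3, 3).
v_2 = A·v_1 = (9, -6).
v_3 = A·v_2 = (-27, 15).
v_4 = A·v_3 = (81, -42).

v_4 = (81, -42)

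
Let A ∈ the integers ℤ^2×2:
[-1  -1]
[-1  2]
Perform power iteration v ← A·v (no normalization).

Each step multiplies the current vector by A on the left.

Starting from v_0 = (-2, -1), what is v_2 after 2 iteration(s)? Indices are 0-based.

v_2 = (-3, -3)

v_0 = (-2, -1).
v_1 = A·v_0 = (3, 0).
v_2 = A·v_1 = (-3, -3).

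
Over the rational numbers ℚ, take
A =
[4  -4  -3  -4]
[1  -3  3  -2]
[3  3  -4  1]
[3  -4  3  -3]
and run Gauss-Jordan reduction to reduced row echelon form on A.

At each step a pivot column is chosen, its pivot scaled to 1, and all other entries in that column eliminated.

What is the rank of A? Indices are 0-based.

rank = 4

[1] R0 /= 4  ⇒  (1, -1, -3/4, -1)
     R1 -= 1·R0  ⇒  (0, -2, 15/4, -1)
     R2 -= 3·R0  ⇒  (0, 6, -7/4, 4)
     R3 -= 3·R0  ⇒  (0, -1, 21/4, 0)
[2] R1 /= -2  ⇒  (0, 1, -15/8, 1/2)
     R0 -= -1·R1  ⇒  (1, 0, -21/8, -1/2)
     R2 -= 6·R1  ⇒  (0, 0, 19/2, 1)
     R3 -= -1·R1  ⇒  (0, 0, 27/8, 1/2)
[3] R2 /= 19/2  ⇒  (0, 0, 1, 2/19)
     R0 -= -21/8·R2  ⇒  (1, 0, 0, -17/76)
     R1 -= -15/8·R2  ⇒  (0, 1, 0, 53/76)
     R3 -= 27/8·R2  ⇒  (0, 0, 0, 11/76)
[4] R3 /= 11/76  ⇒  (0, 0, 0, 1)
     R0 -= -17/76·R3  ⇒  (1, 0, 0, 0)
     R1 -= 53/76·R3  ⇒  (0, 1, 0, 0)
     R2 -= 2/19·R3  ⇒  (0, 0, 1, 0)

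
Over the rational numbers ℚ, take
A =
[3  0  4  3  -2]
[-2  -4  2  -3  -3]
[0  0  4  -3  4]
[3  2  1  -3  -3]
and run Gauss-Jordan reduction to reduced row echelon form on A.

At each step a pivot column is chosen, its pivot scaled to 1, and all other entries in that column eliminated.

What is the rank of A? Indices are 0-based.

[1] R0 /= 3  ⇒  (1, 0, 4/3, 1, -2/3)
     R1 -= -2·R0  ⇒  (0, -4, 14/3, -1, -13/3)
     R3 -= 3·R0  ⇒  (0, 2, -3, -6, -1)
[2] R1 /= -4  ⇒  (0, 1, -7/6, 1/4, 13/12)
     R3 -= 2·R1  ⇒  (0, 0, -2/3, -13/2, -19/6)
[3] R2 /= 4  ⇒  (0, 0, 1, -3/4, 1)
     R0 -= 4/3·R2  ⇒  (1, 0, 0, 2, -2)
     R1 -= -7/6·R2  ⇒  (0, 1, 0, -5/8, 9/4)
     R3 -= -2/3·R2  ⇒  (0, 0, 0, -7, -5/2)
[4] R3 /= -7  ⇒  (0, 0, 0, 1, 5/14)
     R0 -= 2·R3  ⇒  (1, 0, 0, 0, -19/7)
     R1 -= -5/8·R3  ⇒  (0, 1, 0, 0, 277/112)
     R2 -= -3/4·R3  ⇒  (0, 0, 1, 0, 71/56)

rank = 4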